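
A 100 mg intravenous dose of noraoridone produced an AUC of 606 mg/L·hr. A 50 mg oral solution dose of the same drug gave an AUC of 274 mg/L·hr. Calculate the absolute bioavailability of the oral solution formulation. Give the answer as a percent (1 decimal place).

F = 90.4%

F = (AUC_ev / D_ev) / (AUC_iv / D_iv)
  = (274/50) / (606/100)
  = 5.48 / 6.06 = 0.9043
  = 90.43%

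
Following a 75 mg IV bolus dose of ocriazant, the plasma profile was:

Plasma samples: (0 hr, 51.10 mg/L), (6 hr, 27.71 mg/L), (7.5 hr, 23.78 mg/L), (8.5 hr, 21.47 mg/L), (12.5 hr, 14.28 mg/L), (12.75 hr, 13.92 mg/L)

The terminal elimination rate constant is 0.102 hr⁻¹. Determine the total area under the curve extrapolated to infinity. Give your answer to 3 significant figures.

AUC = 509 mg/L·hr

Trapezoidal AUC_0→12.75:
  [0→6]: (51.10+27.71)/2 × 6 = 236.43
  [6→7.5]: (27.71+23.78)/2 × 1.5 = 38.6175
  [7.5→8.5]: (23.78+21.47)/2 × 1 = 22.625
  [8.5→12.5]: (21.47+14.28)/2 × 4 = 71.5
  [12.5→12.75]: (14.28+13.92)/2 × 0.25 = 3.525
  Sum = 372.6975 mg/L·hr
Extrapolated tail: C_last / k_e = 13.92 / 0.102 = 136.471
AUC_0→∞ = 372.6975 + 136.471 = 509.1685 mg/L·hr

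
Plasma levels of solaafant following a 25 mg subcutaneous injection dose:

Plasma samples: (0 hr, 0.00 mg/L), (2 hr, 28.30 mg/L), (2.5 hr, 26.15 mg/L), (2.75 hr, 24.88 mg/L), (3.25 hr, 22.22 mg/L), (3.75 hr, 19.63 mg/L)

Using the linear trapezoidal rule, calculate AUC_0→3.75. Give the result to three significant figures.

Trapezoidal AUC_0→3.75:
  [0→2]: (0.00+28.30)/2 × 2 = 28.3
  [2→2.5]: (28.30+26.15)/2 × 0.5 = 13.6125
  [2.5→2.75]: (26.15+24.88)/2 × 0.25 = 6.37875
  [2.75→3.25]: (24.88+22.22)/2 × 0.5 = 11.775
  [3.25→3.75]: (22.22+19.63)/2 × 0.5 = 10.4625
  Sum = 70.52875 mg/L·hr

AUC = 70.5 mg/L·hr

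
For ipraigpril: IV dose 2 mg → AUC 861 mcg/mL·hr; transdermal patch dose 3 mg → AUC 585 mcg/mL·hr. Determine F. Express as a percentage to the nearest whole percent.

F = (AUC_ev / D_ev) / (AUC_iv / D_iv)
  = (585/3) / (861/2)
  = 195 / 430.5 = 0.4530
  = 45.30%

F = 45%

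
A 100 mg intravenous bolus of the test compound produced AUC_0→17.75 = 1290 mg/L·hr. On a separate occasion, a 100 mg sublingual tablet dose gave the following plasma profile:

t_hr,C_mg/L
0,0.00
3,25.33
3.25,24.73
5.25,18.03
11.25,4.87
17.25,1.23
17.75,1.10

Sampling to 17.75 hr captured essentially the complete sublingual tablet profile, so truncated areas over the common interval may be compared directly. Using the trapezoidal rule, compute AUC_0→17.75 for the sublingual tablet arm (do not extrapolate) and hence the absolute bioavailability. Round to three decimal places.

F = 0.135

Trapezoidal AUC_0→17.75 (sublingual tablet):
  [0→3]: (0.00+25.33)/2 × 3 = 37.995
  [3→3.25]: (25.33+24.73)/2 × 0.25 = 6.2575
  [3.25→5.25]: (24.73+18.03)/2 × 2 = 42.76
  [5.25→11.25]: (18.03+4.87)/2 × 6 = 68.7
  [11.25→17.25]: (4.87+1.23)/2 × 6 = 18.3
  [17.25→17.75]: (1.23+1.10)/2 × 0.5 = 0.5825
  Sum = 174.595 mg/L·hr
F = (AUC_ev/D_ev)/(AUC_iv/D_iv) = (174.595/100)/(1290/100) = 1.74595/12.9 = 0.1353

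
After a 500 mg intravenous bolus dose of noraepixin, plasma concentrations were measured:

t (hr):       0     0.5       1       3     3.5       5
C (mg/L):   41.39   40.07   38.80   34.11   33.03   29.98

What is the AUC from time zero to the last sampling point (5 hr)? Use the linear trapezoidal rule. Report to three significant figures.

Trapezoidal AUC_0→5:
  [0→0.5]: (41.39+40.07)/2 × 0.5 = 20.365
  [0.5→1]: (40.07+38.80)/2 × 0.5 = 19.7175
  [1→3]: (38.80+34.11)/2 × 2 = 72.91
  [3→3.5]: (34.11+33.03)/2 × 0.5 = 16.785
  [3.5→5]: (33.03+29.98)/2 × 1.5 = 47.2575
  Sum = 177.035 mg/L·hr

AUC = 177 mg/L·hr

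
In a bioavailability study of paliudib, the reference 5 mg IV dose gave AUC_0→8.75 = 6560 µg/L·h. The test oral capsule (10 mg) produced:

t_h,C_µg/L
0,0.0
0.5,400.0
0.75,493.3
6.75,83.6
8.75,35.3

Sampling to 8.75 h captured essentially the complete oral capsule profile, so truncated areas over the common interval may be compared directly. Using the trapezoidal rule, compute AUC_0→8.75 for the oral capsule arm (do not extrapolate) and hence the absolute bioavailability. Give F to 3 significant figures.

Trapezoidal AUC_0→8.75 (oral capsule):
  [0→0.5]: (0.0+400.0)/2 × 0.5 = 100.0
  [0.5→0.75]: (400.0+493.3)/2 × 0.25 = 111.6625
  [0.75→6.75]: (493.3+83.6)/2 × 6 = 1730.7
  [6.75→8.75]: (83.6+35.3)/2 × 2 = 118.9
  Sum = 2061.2625 µg/L·h
F = (AUC_ev/D_ev)/(AUC_iv/D_iv) = (2061.2625/10)/(6560/5) = 206.12625/1312 = 0.1571

F = 0.157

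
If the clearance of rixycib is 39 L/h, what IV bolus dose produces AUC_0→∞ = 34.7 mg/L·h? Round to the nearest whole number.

Dose_iv = CL × AUC_0→∞
     = 39 × 34.7 = 1353.3 mg

Dose = 1353 mg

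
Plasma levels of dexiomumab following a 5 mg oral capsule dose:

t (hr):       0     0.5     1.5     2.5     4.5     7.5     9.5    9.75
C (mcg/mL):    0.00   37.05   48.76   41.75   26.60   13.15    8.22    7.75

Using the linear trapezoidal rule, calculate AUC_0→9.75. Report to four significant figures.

AUC = 248.8 mcg/mL·hr

Trapezoidal AUC_0→9.75:
  [0→0.5]: (0.00+37.05)/2 × 0.5 = 9.2625
  [0.5→1.5]: (37.05+48.76)/2 × 1 = 42.905
  [1.5→2.5]: (48.76+41.75)/2 × 1 = 45.255
  [2.5→4.5]: (41.75+26.60)/2 × 2 = 68.35
  [4.5→7.5]: (26.60+13.15)/2 × 3 = 59.625
  [7.5→9.5]: (13.15+8.22)/2 × 2 = 21.37
  [9.5→9.75]: (8.22+7.75)/2 × 0.25 = 1.99625
  Sum = 248.76375 mcg/mL·hr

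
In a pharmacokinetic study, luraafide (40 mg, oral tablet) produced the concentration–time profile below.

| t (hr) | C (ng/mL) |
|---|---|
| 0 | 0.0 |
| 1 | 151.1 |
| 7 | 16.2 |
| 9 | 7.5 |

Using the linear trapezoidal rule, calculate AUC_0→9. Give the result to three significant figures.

AUC = 601 ng/mL·hr

Trapezoidal AUC_0→9:
  [0→1]: (0.0+151.1)/2 × 1 = 75.55
  [1→7]: (151.1+16.2)/2 × 6 = 501.9
  [7→9]: (16.2+7.5)/2 × 2 = 23.7
  Sum = 601.15 ng/mL·hr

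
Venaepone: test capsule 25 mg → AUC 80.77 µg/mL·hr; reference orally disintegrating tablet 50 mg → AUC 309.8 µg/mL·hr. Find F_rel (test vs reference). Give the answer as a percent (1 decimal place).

F_rel = 52.1%

F_rel = (AUC_test/D_test) / (AUC_ref/D_ref)
      = (80.77/25) / (309.8/50)
      = 3.2308 / 6.196 = 0.5214 = 52.14%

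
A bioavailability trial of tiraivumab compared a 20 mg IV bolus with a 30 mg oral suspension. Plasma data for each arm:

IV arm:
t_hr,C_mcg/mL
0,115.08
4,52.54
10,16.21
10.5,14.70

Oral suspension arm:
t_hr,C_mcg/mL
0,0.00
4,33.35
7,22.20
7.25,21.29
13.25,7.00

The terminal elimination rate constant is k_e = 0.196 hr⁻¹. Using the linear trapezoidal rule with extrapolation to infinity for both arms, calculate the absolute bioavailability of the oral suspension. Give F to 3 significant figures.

F = 0.295

Trapezoidal AUC_0→10.5 (IV):
  [0→4]: (115.08+52.54)/2 × 4 = 335.24
  [4→10]: (52.54+16.21)/2 × 6 = 206.25
  [10→10.5]: (16.21+14.70)/2 × 0.5 = 7.7275
  Sum = 549.2175 mcg/mL·hr
IV tail: 14.70/0.196 = 75.000; AUC_iv,0→∞ = 549.2175 + 75.000 = 624.2175 mcg/mL·hr
Trapezoidal AUC_0→13.25 (oral suspension):
  [0→4]: (0.00+33.35)/2 × 4 = 66.7
  [4→7]: (33.35+22.20)/2 × 3 = 83.325
  [7→7.25]: (22.20+21.29)/2 × 0.25 = 5.43625
  [7.25→13.25]: (21.29+7.00)/2 × 6 = 84.87
  Sum = 240.33125 mcg/mL·hr
oral suspension tail: 7.00/0.196 = 35.714; AUC_ev,0→∞ = 240.33125 + 35.714 = 276.04525 mcg/mL·hr
F = (AUC_ev/D_ev)/(AUC_iv/D_iv) = (276.04525/30)/(624.2175/20) = 9.20151/31.210875 = 0.2948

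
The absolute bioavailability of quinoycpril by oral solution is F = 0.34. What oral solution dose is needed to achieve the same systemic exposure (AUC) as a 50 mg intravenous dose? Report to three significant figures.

D_oral = 147 mg

For equal systemic exposure: F × D_ev = D_iv
D_ev = D_iv / F = 50 / 0.34 = 147.059 mg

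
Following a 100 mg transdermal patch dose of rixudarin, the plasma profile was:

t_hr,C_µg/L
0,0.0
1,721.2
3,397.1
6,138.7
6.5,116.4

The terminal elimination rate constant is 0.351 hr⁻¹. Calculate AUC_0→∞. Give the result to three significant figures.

AUC = 2680 µg/L·hr

Trapezoidal AUC_0→6.5:
  [0→1]: (0.0+721.2)/2 × 1 = 360.6
  [1→3]: (721.2+397.1)/2 × 2 = 1118.3
  [3→6]: (397.1+138.7)/2 × 3 = 803.7
  [6→6.5]: (138.7+116.4)/2 × 0.5 = 63.775
  Sum = 2346.375 µg/L·hr
Extrapolated tail: C_last / k_e = 116.4 / 0.351 = 331.624
AUC_0→∞ = 2346.375 + 331.624 = 2677.999 µg/L·hr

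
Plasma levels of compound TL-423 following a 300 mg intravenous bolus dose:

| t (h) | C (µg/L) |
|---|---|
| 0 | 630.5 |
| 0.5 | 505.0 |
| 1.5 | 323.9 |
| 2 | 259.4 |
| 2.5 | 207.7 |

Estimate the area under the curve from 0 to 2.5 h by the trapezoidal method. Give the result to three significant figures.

AUC = 961 µg/L·h

Trapezoidal AUC_0→2.5:
  [0→0.5]: (630.5+505.0)/2 × 0.5 = 283.875
  [0.5→1.5]: (505.0+323.9)/2 × 1 = 414.45
  [1.5→2]: (323.9+259.4)/2 × 0.5 = 145.825
  [2→2.5]: (259.4+207.7)/2 × 0.5 = 116.775
  Sum = 960.925 µg/L·h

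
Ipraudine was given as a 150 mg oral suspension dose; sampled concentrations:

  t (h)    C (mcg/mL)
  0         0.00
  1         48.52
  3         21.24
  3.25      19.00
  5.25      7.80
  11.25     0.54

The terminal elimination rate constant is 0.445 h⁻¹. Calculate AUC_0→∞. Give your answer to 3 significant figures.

AUC = 152 mcg/mL·h

Trapezoidal AUC_0→11.25:
  [0→1]: (0.00+48.52)/2 × 1 = 24.26
  [1→3]: (48.52+21.24)/2 × 2 = 69.76
  [3→3.25]: (21.24+19.00)/2 × 0.25 = 5.03
  [3.25→5.25]: (19.00+7.80)/2 × 2 = 26.8
  [5.25→11.25]: (7.80+0.54)/2 × 6 = 25.02
  Sum = 150.87 mcg/mL·h
Extrapolated tail: C_last / k_e = 0.54 / 0.445 = 1.213
AUC_0→∞ = 150.87 + 1.213 = 152.083 mcg/mL·h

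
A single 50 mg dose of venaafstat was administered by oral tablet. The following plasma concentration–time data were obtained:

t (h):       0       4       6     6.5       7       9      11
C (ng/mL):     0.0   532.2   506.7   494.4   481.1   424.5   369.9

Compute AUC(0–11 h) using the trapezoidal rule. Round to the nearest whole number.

Trapezoidal AUC_0→11:
  [0→4]: (0.0+532.2)/2 × 4 = 1064.4
  [4→6]: (532.2+506.7)/2 × 2 = 1038.9
  [6→6.5]: (506.7+494.4)/2 × 0.5 = 250.275
  [6.5→7]: (494.4+481.1)/2 × 0.5 = 243.875
  [7→9]: (481.1+424.5)/2 × 2 = 905.6
  [9→11]: (424.5+369.9)/2 × 2 = 794.4
  Sum = 4297.45 ng/mL·h

AUC = 4297 ng/mL·h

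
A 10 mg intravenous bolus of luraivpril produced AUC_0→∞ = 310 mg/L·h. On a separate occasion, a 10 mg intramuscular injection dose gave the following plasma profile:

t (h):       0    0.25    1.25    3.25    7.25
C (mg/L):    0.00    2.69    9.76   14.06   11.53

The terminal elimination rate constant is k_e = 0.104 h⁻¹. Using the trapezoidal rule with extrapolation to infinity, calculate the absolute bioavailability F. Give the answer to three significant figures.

Trapezoidal AUC_0→7.25 (intramuscular injection):
  [0→0.25]: (0.00+2.69)/2 × 0.25 = 0.33625
  [0.25→1.25]: (2.69+9.76)/2 × 1 = 6.225
  [1.25→3.25]: (9.76+14.06)/2 × 2 = 23.82
  [3.25→7.25]: (14.06+11.53)/2 × 4 = 51.18
  Sum = 81.56125 mg/L·h
Tail: C_last/k_e = 11.53/0.104 = 110.865
AUC_0→∞ (intramuscular injection) = 81.56125 + 110.865 = 192.42625 mg/L·h
F = (AUC_ev/D_ev)/(AUC_iv/D_iv) = (192.42625/10)/(310/10) = 19.242625/31 = 0.6207

F = 0.621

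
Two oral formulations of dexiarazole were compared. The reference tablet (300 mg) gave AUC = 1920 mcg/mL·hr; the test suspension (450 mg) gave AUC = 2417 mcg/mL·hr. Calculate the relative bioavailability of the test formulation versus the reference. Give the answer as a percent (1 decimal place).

F_rel = 83.9%

F_rel = (AUC_test/D_test) / (AUC_ref/D_ref)
      = (2417/450) / (1920/300)
      = 5.37111 / 6.4 = 0.8392 = 83.92%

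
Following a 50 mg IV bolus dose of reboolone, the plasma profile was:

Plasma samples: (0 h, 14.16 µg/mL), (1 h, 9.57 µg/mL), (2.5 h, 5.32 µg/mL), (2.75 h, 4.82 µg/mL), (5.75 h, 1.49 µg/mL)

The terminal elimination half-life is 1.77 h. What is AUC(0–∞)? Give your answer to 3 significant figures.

AUC = 37.6 µg/mL·h

Trapezoidal AUC_0→5.75:
  [0→1]: (14.16+9.57)/2 × 1 = 11.865
  [1→2.5]: (9.57+5.32)/2 × 1.5 = 11.1675
  [2.5→2.75]: (5.32+4.82)/2 × 0.25 = 1.2675
  [2.75→5.75]: (4.82+1.49)/2 × 3 = 9.465
  Sum = 33.765 µg/mL·h
k_e = ln2 / t½ = 0.693147 / 1.77 = 0.3916 h^-1
Extrapolated tail: C_last / k_e = 1.49 / 0.3916 = 3.805
AUC_0→∞ = 33.765 + 3.805 = 37.57 µg/mL·h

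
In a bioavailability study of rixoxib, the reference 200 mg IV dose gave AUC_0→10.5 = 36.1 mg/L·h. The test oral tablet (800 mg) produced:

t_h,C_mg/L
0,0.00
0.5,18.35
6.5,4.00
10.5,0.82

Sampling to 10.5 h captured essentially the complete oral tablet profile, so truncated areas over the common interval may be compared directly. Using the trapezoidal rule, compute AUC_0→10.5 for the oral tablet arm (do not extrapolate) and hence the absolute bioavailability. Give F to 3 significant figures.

F = 0.563

Trapezoidal AUC_0→10.5 (oral tablet):
  [0→0.5]: (0.00+18.35)/2 × 0.5 = 4.5875
  [0.5→6.5]: (18.35+4.00)/2 × 6 = 67.05
  [6.5→10.5]: (4.00+0.82)/2 × 4 = 9.64
  Sum = 81.2775 mg/L·h
F = (AUC_ev/D_ev)/(AUC_iv/D_iv) = (81.2775/800)/(36.1/200) = 0.101597/0.1805 = 0.5629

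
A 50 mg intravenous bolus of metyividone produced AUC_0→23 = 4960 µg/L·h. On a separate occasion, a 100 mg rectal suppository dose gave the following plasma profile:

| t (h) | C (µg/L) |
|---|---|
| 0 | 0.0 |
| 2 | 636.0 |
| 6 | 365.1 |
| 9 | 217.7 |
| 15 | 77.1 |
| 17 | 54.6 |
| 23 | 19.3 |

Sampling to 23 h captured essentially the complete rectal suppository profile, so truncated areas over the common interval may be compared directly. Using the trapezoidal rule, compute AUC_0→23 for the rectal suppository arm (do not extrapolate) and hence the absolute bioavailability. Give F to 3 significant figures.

Trapezoidal AUC_0→23 (rectal suppository):
  [0→2]: (0.0+636.0)/2 × 2 = 636.0
  [2→6]: (636.0+365.1)/2 × 4 = 2002.2
  [6→9]: (365.1+217.7)/2 × 3 = 874.2
  [9→15]: (217.7+77.1)/2 × 6 = 884.4
  [15→17]: (77.1+54.6)/2 × 2 = 131.7
  [17→23]: (54.6+19.3)/2 × 6 = 221.7
  Sum = 4750.2 µg/L·h
F = (AUC_ev/D_ev)/(AUC_iv/D_iv) = (4750.2/100)/(4960/50) = 47.502/99.2 = 0.4789

F = 0.479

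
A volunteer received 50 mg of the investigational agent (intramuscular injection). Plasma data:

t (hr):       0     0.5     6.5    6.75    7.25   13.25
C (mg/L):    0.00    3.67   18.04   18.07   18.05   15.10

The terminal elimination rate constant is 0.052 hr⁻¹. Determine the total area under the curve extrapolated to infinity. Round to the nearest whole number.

Trapezoidal AUC_0→13.25:
  [0→0.5]: (0.00+3.67)/2 × 0.5 = 0.9175
  [0.5→6.5]: (3.67+18.04)/2 × 6 = 65.13
  [6.5→6.75]: (18.04+18.07)/2 × 0.25 = 4.51375
  [6.75→7.25]: (18.07+18.05)/2 × 0.5 = 9.03
  [7.25→13.25]: (18.05+15.10)/2 × 6 = 99.45
  Sum = 179.04125 mg/L·hr
Extrapolated tail: C_last / k_e = 15.10 / 0.052 = 290.385
AUC_0→∞ = 179.04125 + 290.385 = 469.42625 mg/L·hr

AUC = 469 mg/L·hr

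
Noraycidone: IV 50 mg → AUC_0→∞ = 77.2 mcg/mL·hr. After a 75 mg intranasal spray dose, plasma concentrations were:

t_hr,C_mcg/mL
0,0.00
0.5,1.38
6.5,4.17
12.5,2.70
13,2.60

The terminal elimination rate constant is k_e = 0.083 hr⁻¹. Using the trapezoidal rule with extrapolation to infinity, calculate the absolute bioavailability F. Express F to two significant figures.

F = 0.61

Trapezoidal AUC_0→13 (intranasal spray):
  [0→0.5]: (0.00+1.38)/2 × 0.5 = 0.345
  [0.5→6.5]: (1.38+4.17)/2 × 6 = 16.65
  [6.5→12.5]: (4.17+2.70)/2 × 6 = 20.61
  [12.5→13]: (2.70+2.60)/2 × 0.5 = 1.325
  Sum = 38.93 mcg/mL·hr
Tail: C_last/k_e = 2.60/0.083 = 31.325
AUC_0→∞ (intranasal spray) = 38.93 + 31.325 = 70.255 mcg/mL·hr
F = (AUC_ev/D_ev)/(AUC_iv/D_iv) = (70.255/75)/(77.2/50) = 0.936733/1.544 = 0.6067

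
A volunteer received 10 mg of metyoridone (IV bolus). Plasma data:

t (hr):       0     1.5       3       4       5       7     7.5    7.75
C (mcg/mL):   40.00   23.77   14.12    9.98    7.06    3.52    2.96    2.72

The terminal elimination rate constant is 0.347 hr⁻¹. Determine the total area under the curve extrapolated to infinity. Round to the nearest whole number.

AUC = 118 mcg/mL·hr

Trapezoidal AUC_0→7.75:
  [0→1.5]: (40.00+23.77)/2 × 1.5 = 47.8275
  [1.5→3]: (23.77+14.12)/2 × 1.5 = 28.4175
  [3→4]: (14.12+9.98)/2 × 1 = 12.05
  [4→5]: (9.98+7.06)/2 × 1 = 8.52
  [5→7]: (7.06+3.52)/2 × 2 = 10.58
  [7→7.5]: (3.52+2.96)/2 × 0.5 = 1.62
  [7.5→7.75]: (2.96+2.72)/2 × 0.25 = 0.71
  Sum = 109.725 mcg/mL·hr
Extrapolated tail: C_last / k_e = 2.72 / 0.347 = 7.839
AUC_0→∞ = 109.725 + 7.839 = 117.564 mcg/mL·hr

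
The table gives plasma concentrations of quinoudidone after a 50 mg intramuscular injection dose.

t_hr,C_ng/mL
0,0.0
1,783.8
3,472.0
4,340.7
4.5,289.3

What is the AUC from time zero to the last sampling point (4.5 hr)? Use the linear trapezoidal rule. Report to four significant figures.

AUC = 2212 ng/mL·hr

Trapezoidal AUC_0→4.5:
  [0→1]: (0.0+783.8)/2 × 1 = 391.9
  [1→3]: (783.8+472.0)/2 × 2 = 1255.8
  [3→4]: (472.0+340.7)/2 × 1 = 406.35
  [4→4.5]: (340.7+289.3)/2 × 0.5 = 157.5
  Sum = 2211.55 ng/mL·hr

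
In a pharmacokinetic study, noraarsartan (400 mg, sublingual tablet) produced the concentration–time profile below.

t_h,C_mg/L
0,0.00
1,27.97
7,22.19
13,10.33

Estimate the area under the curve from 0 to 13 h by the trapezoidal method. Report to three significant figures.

Trapezoidal AUC_0→13:
  [0→1]: (0.00+27.97)/2 × 1 = 13.985
  [1→7]: (27.97+22.19)/2 × 6 = 150.48
  [7→13]: (22.19+10.33)/2 × 6 = 97.56
  Sum = 262.025 mg/L·h

AUC = 262 mg/L·h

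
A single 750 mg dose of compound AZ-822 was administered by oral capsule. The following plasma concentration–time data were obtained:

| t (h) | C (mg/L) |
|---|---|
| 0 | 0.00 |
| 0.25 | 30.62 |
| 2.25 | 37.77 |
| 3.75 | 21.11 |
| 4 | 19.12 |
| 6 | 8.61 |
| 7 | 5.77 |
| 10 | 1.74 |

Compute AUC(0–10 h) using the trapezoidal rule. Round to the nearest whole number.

AUC = 168 mg/L·h

Trapezoidal AUC_0→10:
  [0→0.25]: (0.00+30.62)/2 × 0.25 = 3.8275
  [0.25→2.25]: (30.62+37.77)/2 × 2 = 68.39
  [2.25→3.75]: (37.77+21.11)/2 × 1.5 = 44.16
  [3.75→4]: (21.11+19.12)/2 × 0.25 = 5.02875
  [4→6]: (19.12+8.61)/2 × 2 = 27.73
  [6→7]: (8.61+5.77)/2 × 1 = 7.19
  [7→10]: (5.77+1.74)/2 × 3 = 11.265
  Sum = 167.59125 mg/L·h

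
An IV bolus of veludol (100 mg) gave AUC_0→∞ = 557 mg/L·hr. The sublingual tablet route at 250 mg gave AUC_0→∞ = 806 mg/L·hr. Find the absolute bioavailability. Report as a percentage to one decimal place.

F = (AUC_ev / D_ev) / (AUC_iv / D_iv)
  = (806/250) / (557/100)
  = 3.224 / 5.57 = 0.5788
  = 57.88%

F = 57.9%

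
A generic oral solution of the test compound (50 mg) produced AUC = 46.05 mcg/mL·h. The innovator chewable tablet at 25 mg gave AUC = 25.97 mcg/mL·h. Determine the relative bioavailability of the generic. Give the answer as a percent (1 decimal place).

F_rel = 88.7%

F_rel = (AUC_test/D_test) / (AUC_ref/D_ref)
      = (46.05/50) / (25.97/25)
      = 0.921 / 1.0388 = 0.8866 = 88.66%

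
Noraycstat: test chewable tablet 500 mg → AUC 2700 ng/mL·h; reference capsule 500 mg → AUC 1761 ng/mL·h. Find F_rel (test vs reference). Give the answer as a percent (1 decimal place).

F_rel = 153.3%

F_rel = (AUC_test/D_test) / (AUC_ref/D_ref)
      = (2700/500) / (1761/500)
      = 5.4 / 3.522 = 1.5332 = 153.32%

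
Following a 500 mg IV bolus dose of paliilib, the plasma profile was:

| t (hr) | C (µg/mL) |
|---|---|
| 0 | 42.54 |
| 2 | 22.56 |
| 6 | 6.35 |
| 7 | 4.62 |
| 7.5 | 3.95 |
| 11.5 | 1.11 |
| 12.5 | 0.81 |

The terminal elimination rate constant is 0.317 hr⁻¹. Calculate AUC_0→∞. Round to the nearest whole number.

Trapezoidal AUC_0→12.5:
  [0→2]: (42.54+22.56)/2 × 2 = 65.1
  [2→6]: (22.56+6.35)/2 × 4 = 57.82
  [6→7]: (6.35+4.62)/2 × 1 = 5.485
  [7→7.5]: (4.62+3.95)/2 × 0.5 = 2.1425
  [7.5→11.5]: (3.95+1.11)/2 × 4 = 10.12
  [11.5→12.5]: (1.11+0.81)/2 × 1 = 0.96
  Sum = 141.6275 µg/mL·hr
Extrapolated tail: C_last / k_e = 0.81 / 0.317 = 2.555
AUC_0→∞ = 141.6275 + 2.555 = 144.1825 µg/mL·hr

AUC = 144 µg/mL·hr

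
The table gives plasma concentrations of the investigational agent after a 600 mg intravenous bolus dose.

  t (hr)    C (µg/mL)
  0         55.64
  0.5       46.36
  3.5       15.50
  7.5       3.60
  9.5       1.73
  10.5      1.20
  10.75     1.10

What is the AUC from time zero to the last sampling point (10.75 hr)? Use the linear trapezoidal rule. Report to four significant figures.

Trapezoidal AUC_0→10.75:
  [0→0.5]: (55.64+46.36)/2 × 0.5 = 25.5
  [0.5→3.5]: (46.36+15.50)/2 × 3 = 92.79
  [3.5→7.5]: (15.50+3.60)/2 × 4 = 38.2
  [7.5→9.5]: (3.60+1.73)/2 × 2 = 5.33
  [9.5→10.5]: (1.73+1.20)/2 × 1 = 1.465
  [10.5→10.75]: (1.20+1.10)/2 × 0.25 = 0.2875
  Sum = 163.5725 µg/mL·hr

AUC = 163.6 µg/mL·hr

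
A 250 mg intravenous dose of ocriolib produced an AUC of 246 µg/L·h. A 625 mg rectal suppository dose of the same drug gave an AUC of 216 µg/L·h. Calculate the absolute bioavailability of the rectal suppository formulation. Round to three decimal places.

F = 0.351

F = (AUC_ev / D_ev) / (AUC_iv / D_iv)
  = (216/625) / (246/250)
  = 0.3456 / 0.984 = 0.3512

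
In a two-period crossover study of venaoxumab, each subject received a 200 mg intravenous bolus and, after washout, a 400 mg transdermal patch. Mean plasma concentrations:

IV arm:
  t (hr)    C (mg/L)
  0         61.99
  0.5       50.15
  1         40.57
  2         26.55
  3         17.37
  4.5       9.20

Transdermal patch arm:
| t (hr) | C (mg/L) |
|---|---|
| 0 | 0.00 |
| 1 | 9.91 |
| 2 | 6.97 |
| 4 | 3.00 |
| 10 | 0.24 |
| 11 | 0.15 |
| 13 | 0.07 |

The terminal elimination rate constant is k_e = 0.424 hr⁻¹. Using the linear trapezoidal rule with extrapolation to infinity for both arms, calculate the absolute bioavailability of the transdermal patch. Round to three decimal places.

Trapezoidal AUC_0→4.5 (IV):
  [0→0.5]: (61.99+50.15)/2 × 0.5 = 28.035
  [0.5→1]: (50.15+40.57)/2 × 0.5 = 22.68
  [1→2]: (40.57+26.55)/2 × 1 = 33.56
  [2→3]: (26.55+17.37)/2 × 1 = 21.96
  [3→4.5]: (17.37+9.20)/2 × 1.5 = 19.9275
  Sum = 126.1625 mg/L·hr
IV tail: 9.20/0.424 = 21.698; AUC_iv,0→∞ = 126.1625 + 21.698 = 147.8605 mg/L·hr
Trapezoidal AUC_0→13 (transdermal patch):
  [0→1]: (0.00+9.91)/2 × 1 = 4.955
  [1→2]: (9.91+6.97)/2 × 1 = 8.44
  [2→4]: (6.97+3.00)/2 × 2 = 9.97
  [4→10]: (3.00+0.24)/2 × 6 = 9.72
  [10→11]: (0.24+0.15)/2 × 1 = 0.195
  [11→13]: (0.15+0.07)/2 × 2 = 0.22
  Sum = 33.5 mg/L·hr
transdermal patch tail: 0.07/0.424 = 0.165; AUC_ev,0→∞ = 33.5 + 0.165 = 33.665 mg/L·hr
F = (AUC_ev/D_ev)/(AUC_iv/D_iv) = (33.665/400)/(147.8605/200) = 0.0841625/0.7393025 = 0.1138

F = 0.114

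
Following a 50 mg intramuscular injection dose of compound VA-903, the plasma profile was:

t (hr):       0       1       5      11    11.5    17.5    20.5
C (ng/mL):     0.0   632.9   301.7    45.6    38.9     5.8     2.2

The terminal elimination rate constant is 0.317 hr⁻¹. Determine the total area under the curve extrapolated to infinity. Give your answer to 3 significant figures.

Trapezoidal AUC_0→20.5:
  [0→1]: (0.0+632.9)/2 × 1 = 316.45
  [1→5]: (632.9+301.7)/2 × 4 = 1869.2
  [5→11]: (301.7+45.6)/2 × 6 = 1041.9
  [11→11.5]: (45.6+38.9)/2 × 0.5 = 21.125
  [11.5→17.5]: (38.9+5.8)/2 × 6 = 134.1
  [17.5→20.5]: (5.8+2.2)/2 × 3 = 12.0
  Sum = 3394.775 ng/mL·hr
Extrapolated tail: C_last / k_e = 2.2 / 0.317 = 6.940
AUC_0→∞ = 3394.775 + 6.940 = 3401.715 ng/mL·hr

AUC = 3400 ng/mL·hr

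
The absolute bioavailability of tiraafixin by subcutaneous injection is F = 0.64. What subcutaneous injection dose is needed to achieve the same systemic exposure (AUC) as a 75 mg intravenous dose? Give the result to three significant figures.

For equal systemic exposure: F × D_ev = D_iv
D_ev = D_iv / F = 75 / 0.64 = 117.1875 mg

D_subcutaneous = 117 mg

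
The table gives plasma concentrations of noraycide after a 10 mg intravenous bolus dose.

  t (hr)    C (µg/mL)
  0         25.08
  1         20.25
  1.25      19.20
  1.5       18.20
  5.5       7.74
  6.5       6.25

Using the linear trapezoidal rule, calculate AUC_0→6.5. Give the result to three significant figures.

Trapezoidal AUC_0→6.5:
  [0→1]: (25.08+20.25)/2 × 1 = 22.665
  [1→1.25]: (20.25+19.20)/2 × 0.25 = 4.93125
  [1.25→1.5]: (19.20+18.20)/2 × 0.25 = 4.675
  [1.5→5.5]: (18.20+7.74)/2 × 4 = 51.88
  [5.5→6.5]: (7.74+6.25)/2 × 1 = 6.995
  Sum = 91.14625 µg/mL·hr

AUC = 91.1 µg/mL·hr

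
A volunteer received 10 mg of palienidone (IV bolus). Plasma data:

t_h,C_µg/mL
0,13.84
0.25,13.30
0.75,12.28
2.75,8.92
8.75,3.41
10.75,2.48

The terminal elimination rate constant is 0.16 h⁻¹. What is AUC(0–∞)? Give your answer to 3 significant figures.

Trapezoidal AUC_0→10.75:
  [0→0.25]: (13.84+13.30)/2 × 0.25 = 3.3925
  [0.25→0.75]: (13.30+12.28)/2 × 0.5 = 6.395
  [0.75→2.75]: (12.28+8.92)/2 × 2 = 21.2
  [2.75→8.75]: (8.92+3.41)/2 × 6 = 36.99
  [8.75→10.75]: (3.41+2.48)/2 × 2 = 5.89
  Sum = 73.8675 µg/mL·h
Extrapolated tail: C_last / k_e = 2.48 / 0.16 = 15.500
AUC_0→∞ = 73.8675 + 15.500 = 89.3675 µg/mL·h

AUC = 89.4 µg/mL·h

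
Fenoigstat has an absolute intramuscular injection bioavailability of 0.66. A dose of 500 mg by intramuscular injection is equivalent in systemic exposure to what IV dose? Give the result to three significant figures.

Systemic exposure from an extravascular dose = F × D_ev, so the equivalent IV dose is F × D_ev.
D_iv = F × D_ev = 0.66 × 500 = 330 mg

D_iv = 330 mg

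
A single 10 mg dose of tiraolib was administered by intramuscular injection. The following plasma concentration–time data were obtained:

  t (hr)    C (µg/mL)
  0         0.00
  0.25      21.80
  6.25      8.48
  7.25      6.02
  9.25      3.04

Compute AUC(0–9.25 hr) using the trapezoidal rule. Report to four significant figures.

AUC = 109.9 µg/mL·hr

Trapezoidal AUC_0→9.25:
  [0→0.25]: (0.00+21.80)/2 × 0.25 = 2.725
  [0.25→6.25]: (21.80+8.48)/2 × 6 = 90.84
  [6.25→7.25]: (8.48+6.02)/2 × 1 = 7.25
  [7.25→9.25]: (6.02+3.04)/2 × 2 = 9.06
  Sum = 109.875 µg/mL·hr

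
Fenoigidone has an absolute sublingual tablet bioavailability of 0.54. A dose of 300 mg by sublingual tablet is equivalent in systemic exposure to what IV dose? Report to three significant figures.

D_iv = 162 mg

Systemic exposure from an extravascular dose = F × D_ev, so the equivalent IV dose is F × D_ev.
D_iv = F × D_ev = 0.54 × 300 = 162 mg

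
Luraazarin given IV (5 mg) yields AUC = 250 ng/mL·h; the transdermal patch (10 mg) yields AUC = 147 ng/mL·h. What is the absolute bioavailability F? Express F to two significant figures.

F = (AUC_ev / D_ev) / (AUC_iv / D_iv)
  = (147/10) / (250/5)
  = 14.7 / 50 = 0.2940

F = 0.29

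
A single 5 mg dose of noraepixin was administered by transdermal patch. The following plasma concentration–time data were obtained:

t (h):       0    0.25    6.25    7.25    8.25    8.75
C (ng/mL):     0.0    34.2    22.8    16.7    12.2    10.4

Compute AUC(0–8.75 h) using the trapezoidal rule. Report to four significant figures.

AUC = 215.1 ng/mL·h

Trapezoidal AUC_0→8.75:
  [0→0.25]: (0.0+34.2)/2 × 0.25 = 4.275
  [0.25→6.25]: (34.2+22.8)/2 × 6 = 171.0
  [6.25→7.25]: (22.8+16.7)/2 × 1 = 19.75
  [7.25→8.25]: (16.7+12.2)/2 × 1 = 14.45
  [8.25→8.75]: (12.2+10.4)/2 × 0.5 = 5.65
  Sum = 215.125 ng/mL·h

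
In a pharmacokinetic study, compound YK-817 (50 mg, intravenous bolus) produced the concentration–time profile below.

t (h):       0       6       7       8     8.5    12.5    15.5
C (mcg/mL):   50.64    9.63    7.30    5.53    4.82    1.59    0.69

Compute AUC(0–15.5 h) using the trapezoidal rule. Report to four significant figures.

AUC = 214.5 mcg/mL·h

Trapezoidal AUC_0→15.5:
  [0→6]: (50.64+9.63)/2 × 6 = 180.81
  [6→7]: (9.63+7.30)/2 × 1 = 8.465
  [7→8]: (7.30+5.53)/2 × 1 = 6.415
  [8→8.5]: (5.53+4.82)/2 × 0.5 = 2.5875
  [8.5→12.5]: (4.82+1.59)/2 × 4 = 12.82
  [12.5→15.5]: (1.59+0.69)/2 × 3 = 3.42
  Sum = 214.5175 mcg/mL·h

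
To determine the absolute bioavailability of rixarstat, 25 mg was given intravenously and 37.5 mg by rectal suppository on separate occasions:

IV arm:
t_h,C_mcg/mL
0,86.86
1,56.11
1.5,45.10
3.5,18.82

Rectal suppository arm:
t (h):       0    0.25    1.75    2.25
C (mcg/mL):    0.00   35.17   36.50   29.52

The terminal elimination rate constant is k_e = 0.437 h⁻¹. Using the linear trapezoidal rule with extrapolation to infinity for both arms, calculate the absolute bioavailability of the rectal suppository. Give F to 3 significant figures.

F = 0.465

Trapezoidal AUC_0→3.5 (IV):
  [0→1]: (86.86+56.11)/2 × 1 = 71.485
  [1→1.5]: (56.11+45.10)/2 × 0.5 = 25.3025
  [1.5→3.5]: (45.10+18.82)/2 × 2 = 63.92
  Sum = 160.7075 mcg/mL·h
IV tail: 18.82/0.437 = 43.066; AUC_iv,0→∞ = 160.7075 + 43.066 = 203.7735 mcg/mL·h
Trapezoidal AUC_0→2.25 (rectal suppository):
  [0→0.25]: (0.00+35.17)/2 × 0.25 = 4.39625
  [0.25→1.75]: (35.17+36.50)/2 × 1.5 = 53.7525
  [1.75→2.25]: (36.50+29.52)/2 × 0.5 = 16.505
  Sum = 74.65375 mcg/mL·h
rectal suppository tail: 29.52/0.437 = 67.551; AUC_ev,0→∞ = 74.65375 + 67.551 = 142.20475 mcg/mL·h
F = (AUC_ev/D_ev)/(AUC_iv/D_iv) = (142.20475/37.5)/(203.7735/25) = 3.79213/8.15094 = 0.4652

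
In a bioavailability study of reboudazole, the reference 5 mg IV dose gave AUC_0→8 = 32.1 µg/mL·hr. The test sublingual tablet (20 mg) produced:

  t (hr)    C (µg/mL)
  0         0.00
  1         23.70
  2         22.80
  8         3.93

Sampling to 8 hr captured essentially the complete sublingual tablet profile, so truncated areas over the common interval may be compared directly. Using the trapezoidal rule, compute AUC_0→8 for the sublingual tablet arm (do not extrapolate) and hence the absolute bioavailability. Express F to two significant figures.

F = 0.90

Trapezoidal AUC_0→8 (sublingual tablet):
  [0→1]: (0.00+23.70)/2 × 1 = 11.85
  [1→2]: (23.70+22.80)/2 × 1 = 23.25
  [2→8]: (22.80+3.93)/2 × 6 = 80.19
  Sum = 115.29 µg/mL·hr
F = (AUC_ev/D_ev)/(AUC_iv/D_iv) = (115.29/20)/(32.1/5) = 5.7645/6.42 = 0.8979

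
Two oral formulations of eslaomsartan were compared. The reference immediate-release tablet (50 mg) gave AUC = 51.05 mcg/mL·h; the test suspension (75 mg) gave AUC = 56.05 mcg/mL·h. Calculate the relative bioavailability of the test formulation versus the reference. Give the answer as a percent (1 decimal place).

F_rel = 73.2%

F_rel = (AUC_test/D_test) / (AUC_ref/D_ref)
      = (56.05/75) / (51.05/50)
      = 0.747333 / 1.021 = 0.7320 = 73.20%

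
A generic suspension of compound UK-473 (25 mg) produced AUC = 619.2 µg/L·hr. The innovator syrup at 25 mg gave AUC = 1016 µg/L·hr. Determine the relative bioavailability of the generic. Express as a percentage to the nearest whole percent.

F_rel = (AUC_test/D_test) / (AUC_ref/D_ref)
      = (619.2/25) / (1016/25)
      = 24.768 / 40.64 = 0.6094 = 60.94%

F_rel = 61%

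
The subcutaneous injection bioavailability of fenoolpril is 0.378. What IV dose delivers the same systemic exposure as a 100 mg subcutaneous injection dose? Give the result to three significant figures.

D_iv = 37.8 mg

Systemic exposure from an extravascular dose = F × D_ev, so the equivalent IV dose is F × D_ev.
D_iv = F × D_ev = 0.378 × 100 = 37.8 mg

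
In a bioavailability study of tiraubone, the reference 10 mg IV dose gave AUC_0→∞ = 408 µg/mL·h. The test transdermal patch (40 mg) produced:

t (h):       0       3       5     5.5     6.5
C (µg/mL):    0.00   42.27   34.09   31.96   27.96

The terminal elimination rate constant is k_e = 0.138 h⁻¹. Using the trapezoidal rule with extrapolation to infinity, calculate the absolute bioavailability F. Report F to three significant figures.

F = 0.238

Trapezoidal AUC_0→6.5 (transdermal patch):
  [0→3]: (0.00+42.27)/2 × 3 = 63.405
  [3→5]: (42.27+34.09)/2 × 2 = 76.36
  [5→5.5]: (34.09+31.96)/2 × 0.5 = 16.5125
  [5.5→6.5]: (31.96+27.96)/2 × 1 = 29.96
  Sum = 186.2375 µg/mL·h
Tail: C_last/k_e = 27.96/0.138 = 202.609
AUC_0→∞ (transdermal patch) = 186.2375 + 202.609 = 388.8465 µg/mL·h
F = (AUC_ev/D_ev)/(AUC_iv/D_iv) = (388.8465/40)/(408/10) = 9.7211625/40.8 = 0.2383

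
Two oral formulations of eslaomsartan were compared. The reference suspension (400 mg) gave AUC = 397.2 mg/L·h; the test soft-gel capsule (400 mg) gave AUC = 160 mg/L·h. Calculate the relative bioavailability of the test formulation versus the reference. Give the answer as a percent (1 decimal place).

F_rel = 40.3%

F_rel = (AUC_test/D_test) / (AUC_ref/D_ref)
      = (160/400) / (397.2/400)
      = 0.4 / 0.993 = 0.4028 = 40.28%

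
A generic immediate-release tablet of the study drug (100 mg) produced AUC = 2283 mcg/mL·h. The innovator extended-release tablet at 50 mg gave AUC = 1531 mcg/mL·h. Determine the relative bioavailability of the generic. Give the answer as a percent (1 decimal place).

F_rel = 74.6%

F_rel = (AUC_test/D_test) / (AUC_ref/D_ref)
      = (2283/100) / (1531/50)
      = 22.83 / 30.62 = 0.7456 = 74.56%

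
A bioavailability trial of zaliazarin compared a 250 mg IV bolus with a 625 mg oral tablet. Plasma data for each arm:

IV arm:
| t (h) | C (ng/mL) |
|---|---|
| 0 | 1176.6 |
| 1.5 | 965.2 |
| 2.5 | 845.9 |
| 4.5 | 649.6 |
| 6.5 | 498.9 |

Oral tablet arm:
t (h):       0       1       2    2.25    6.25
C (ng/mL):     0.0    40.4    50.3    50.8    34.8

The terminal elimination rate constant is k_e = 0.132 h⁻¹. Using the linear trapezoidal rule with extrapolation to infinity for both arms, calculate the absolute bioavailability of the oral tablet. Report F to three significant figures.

F = 0.0230

Trapezoidal AUC_0→6.5 (IV):
  [0→1.5]: (1176.6+965.2)/2 × 1.5 = 1606.35
  [1.5→2.5]: (965.2+845.9)/2 × 1 = 905.55
  [2.5→4.5]: (845.9+649.6)/2 × 2 = 1495.5
  [4.5→6.5]: (649.6+498.9)/2 × 2 = 1148.5
  Sum = 5155.9 ng/mL·h
IV tail: 498.9/0.132 = 3779.545; AUC_iv,0→∞ = 5155.9 + 3779.545 = 8935.445 ng/mL·h
Trapezoidal AUC_0→6.25 (oral tablet):
  [0→1]: (0.0+40.4)/2 × 1 = 20.2
  [1→2]: (40.4+50.3)/2 × 1 = 45.35
  [2→2.25]: (50.3+50.8)/2 × 0.25 = 12.6375
  [2.25→6.25]: (50.8+34.8)/2 × 4 = 171.2
  Sum = 249.3875 ng/mL·h
oral tablet tail: 34.8/0.132 = 263.636; AUC_ev,0→∞ = 249.3875 + 263.636 = 513.0235 ng/mL·h
F = (AUC_ev/D_ev)/(AUC_iv/D_iv) = (513.0235/625)/(8935.445/250) = 0.8208376/35.74178 = 0.0230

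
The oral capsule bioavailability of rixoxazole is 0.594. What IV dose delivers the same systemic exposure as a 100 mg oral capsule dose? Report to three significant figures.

D_iv = 59.4 mg

Systemic exposure from an extravascular dose = F × D_ev, so the equivalent IV dose is F × D_ev.
D_iv = F × D_ev = 0.594 × 100 = 59.4 mg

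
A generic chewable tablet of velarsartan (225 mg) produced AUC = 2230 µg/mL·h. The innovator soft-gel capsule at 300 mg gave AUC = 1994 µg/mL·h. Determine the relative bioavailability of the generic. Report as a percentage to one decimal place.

F_rel = 149.1%

F_rel = (AUC_test/D_test) / (AUC_ref/D_ref)
      = (2230/225) / (1994/300)
      = 9.91111 / 6.64667 = 1.4911 = 149.11%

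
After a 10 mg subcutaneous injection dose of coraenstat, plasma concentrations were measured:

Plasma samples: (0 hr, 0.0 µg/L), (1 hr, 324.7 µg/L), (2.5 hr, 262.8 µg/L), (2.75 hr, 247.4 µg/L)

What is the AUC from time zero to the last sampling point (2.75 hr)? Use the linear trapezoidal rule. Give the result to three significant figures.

AUC = 667 µg/L·hr

Trapezoidal AUC_0→2.75:
  [0→1]: (0.0+324.7)/2 × 1 = 162.35
  [1→2.5]: (324.7+262.8)/2 × 1.5 = 440.625
  [2.5→2.75]: (262.8+247.4)/2 × 0.25 = 63.775
  Sum = 666.75 µg/L·hr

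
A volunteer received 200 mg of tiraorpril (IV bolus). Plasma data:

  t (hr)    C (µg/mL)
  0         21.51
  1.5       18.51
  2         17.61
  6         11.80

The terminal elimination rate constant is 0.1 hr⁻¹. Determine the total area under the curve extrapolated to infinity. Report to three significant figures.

AUC = 216 µg/mL·hr

Trapezoidal AUC_0→6:
  [0→1.5]: (21.51+18.51)/2 × 1.5 = 30.015
  [1.5→2]: (18.51+17.61)/2 × 0.5 = 9.03
  [2→6]: (17.61+11.80)/2 × 4 = 58.82
  Sum = 97.865 µg/mL·hr
Extrapolated tail: C_last / k_e = 11.80 / 0.1 = 118.000
AUC_0→∞ = 97.865 + 118.000 = 215.865 µg/mL·hr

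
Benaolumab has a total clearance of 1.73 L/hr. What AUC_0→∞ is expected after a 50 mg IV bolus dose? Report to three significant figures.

AUC = 28.9 mg/L·hr

AUC_0→∞ = Dose_iv / CL
        = 50 / 1.73 = 28.9017 mg/L·hr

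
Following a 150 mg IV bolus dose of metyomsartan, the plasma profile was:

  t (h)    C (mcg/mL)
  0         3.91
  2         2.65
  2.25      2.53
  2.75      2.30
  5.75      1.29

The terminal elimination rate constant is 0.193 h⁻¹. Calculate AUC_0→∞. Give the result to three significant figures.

Trapezoidal AUC_0→5.75:
  [0→2]: (3.91+2.65)/2 × 2 = 6.56
  [2→2.25]: (2.65+2.53)/2 × 0.25 = 0.6475
  [2.25→2.75]: (2.53+2.30)/2 × 0.5 = 1.2075
  [2.75→5.75]: (2.30+1.29)/2 × 3 = 5.385
  Sum = 13.8 mcg/mL·h
Extrapolated tail: C_last / k_e = 1.29 / 0.193 = 6.684
AUC_0→∞ = 13.8 + 6.684 = 20.484 mcg/mL·h

AUC = 20.5 mcg/mL·h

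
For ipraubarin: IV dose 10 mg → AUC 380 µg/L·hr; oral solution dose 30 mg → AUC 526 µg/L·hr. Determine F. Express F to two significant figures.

F = 0.46

F = (AUC_ev / D_ev) / (AUC_iv / D_iv)
  = (526/30) / (380/10)
  = 17.5333 / 38 = 0.4614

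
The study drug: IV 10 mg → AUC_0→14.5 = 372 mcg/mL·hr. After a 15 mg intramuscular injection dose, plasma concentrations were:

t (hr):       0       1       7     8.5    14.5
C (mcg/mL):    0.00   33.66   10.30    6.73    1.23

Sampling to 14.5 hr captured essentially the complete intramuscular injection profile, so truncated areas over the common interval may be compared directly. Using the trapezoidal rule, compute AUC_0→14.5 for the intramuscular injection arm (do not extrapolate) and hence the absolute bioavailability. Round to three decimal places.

F = 0.332

Trapezoidal AUC_0→14.5 (intramuscular injection):
  [0→1]: (0.00+33.66)/2 × 1 = 16.83
  [1→7]: (33.66+10.30)/2 × 6 = 131.88
  [7→8.5]: (10.30+6.73)/2 × 1.5 = 12.7725
  [8.5→14.5]: (6.73+1.23)/2 × 6 = 23.88
  Sum = 185.3625 mcg/mL·hr
F = (AUC_ev/D_ev)/(AUC_iv/D_iv) = (185.3625/15)/(372/10) = 12.3575/37.2 = 0.3322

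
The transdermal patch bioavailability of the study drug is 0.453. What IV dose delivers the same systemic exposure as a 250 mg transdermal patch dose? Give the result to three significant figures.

Systemic exposure from an extravascular dose = F × D_ev, so the equivalent IV dose is F × D_ev.
D_iv = F × D_ev = 0.453 × 250 = 113.25 mg

D_iv = 113 mg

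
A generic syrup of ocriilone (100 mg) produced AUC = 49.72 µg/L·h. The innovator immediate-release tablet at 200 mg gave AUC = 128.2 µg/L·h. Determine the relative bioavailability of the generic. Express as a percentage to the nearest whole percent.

F_rel = 78%

F_rel = (AUC_test/D_test) / (AUC_ref/D_ref)
      = (49.72/100) / (128.2/200)
      = 0.4972 / 0.641 = 0.7757 = 77.57%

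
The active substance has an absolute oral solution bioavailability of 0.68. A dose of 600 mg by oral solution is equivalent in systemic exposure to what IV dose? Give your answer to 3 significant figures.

D_iv = 408 mg

Systemic exposure from an extravascular dose = F × D_ev, so the equivalent IV dose is F × D_ev.
D_iv = F × D_ev = 0.68 × 600 = 408 mg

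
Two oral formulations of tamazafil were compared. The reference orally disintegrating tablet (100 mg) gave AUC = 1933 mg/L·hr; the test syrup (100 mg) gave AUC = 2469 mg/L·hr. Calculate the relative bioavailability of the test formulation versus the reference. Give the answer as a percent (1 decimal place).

F_rel = (AUC_test/D_test) / (AUC_ref/D_ref)
      = (2469/100) / (1933/100)
      = 24.69 / 19.33 = 1.2773 = 127.73%

F_rel = 127.7%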